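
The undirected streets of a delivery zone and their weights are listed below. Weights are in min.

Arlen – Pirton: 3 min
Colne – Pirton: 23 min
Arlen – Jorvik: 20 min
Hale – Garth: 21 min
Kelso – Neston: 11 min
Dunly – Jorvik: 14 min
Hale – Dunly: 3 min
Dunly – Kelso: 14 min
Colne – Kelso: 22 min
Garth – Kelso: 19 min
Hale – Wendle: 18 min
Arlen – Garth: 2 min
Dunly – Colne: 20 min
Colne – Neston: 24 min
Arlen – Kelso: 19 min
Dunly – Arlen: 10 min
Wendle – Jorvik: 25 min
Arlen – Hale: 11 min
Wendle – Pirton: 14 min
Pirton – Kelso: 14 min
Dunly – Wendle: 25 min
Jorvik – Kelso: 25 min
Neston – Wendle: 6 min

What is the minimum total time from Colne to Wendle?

30 min

Running Dijkstra from Colne:
Colne: 0
Dunly: 20  (via Colne)
Kelso: 22  (via Colne)
Hale: 23  (via Dunly)
Pirton: 23  (via Colne)
Neston: 24  (via Colne)
Arlen: 26  (via Pirton)
Garth: 28  (via Arlen)
Wendle: 30  (via Neston)
Shortest route: Colne → Neston → Wendle = 30 min.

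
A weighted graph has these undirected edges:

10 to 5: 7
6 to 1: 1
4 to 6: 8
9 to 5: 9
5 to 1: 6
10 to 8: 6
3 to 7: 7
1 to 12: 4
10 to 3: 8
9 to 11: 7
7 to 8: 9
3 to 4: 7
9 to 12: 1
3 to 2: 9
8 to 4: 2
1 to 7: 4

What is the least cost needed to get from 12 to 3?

Running Dijkstra from 12:
12: 0
9: 1  (via 12)
1: 4  (via 12)
6: 5  (via 1)
7: 8  (via 1)
11: 8  (via 9)
5: 10  (via 9)
4: 13  (via 6)
3: 15  (via 7)
Shortest route: 12–1–7–3 = 15.

15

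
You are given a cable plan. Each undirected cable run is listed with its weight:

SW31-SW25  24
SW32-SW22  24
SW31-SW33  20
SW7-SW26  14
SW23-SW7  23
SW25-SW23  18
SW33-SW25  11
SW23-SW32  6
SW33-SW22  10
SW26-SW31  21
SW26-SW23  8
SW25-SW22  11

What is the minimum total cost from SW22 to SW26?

Enumerating some paths:
SW22 → SW33 → SW25 → SW23 → SW26: 10+11+18+8 = 47
SW22 → SW25 → SW23 → SW26: 11+18+8 = 37
SW22 → SW32 → SW23 → SW26: 24+6+8 = 38
The minimum is 37 via SW22 → SW25 → SW23 → SW26.

37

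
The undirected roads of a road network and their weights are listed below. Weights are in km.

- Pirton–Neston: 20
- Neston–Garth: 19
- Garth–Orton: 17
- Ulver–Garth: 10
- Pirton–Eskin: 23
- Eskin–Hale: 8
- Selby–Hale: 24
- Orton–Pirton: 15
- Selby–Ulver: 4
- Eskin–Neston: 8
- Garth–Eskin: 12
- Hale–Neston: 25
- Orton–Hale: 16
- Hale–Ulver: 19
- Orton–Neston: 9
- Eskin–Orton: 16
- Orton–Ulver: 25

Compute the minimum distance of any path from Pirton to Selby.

44 km

Settle nodes by increasing distance from Pirton:
Pirton: 0
Orton: 15  (via Pirton)
Neston: 20  (via Pirton)
Eskin: 23  (via Pirton)
Hale: 31  (via Orton)
Garth: 32  (via Orton)
Ulver: 40  (via Orton)
Selby: 44  (via Ulver)
Shortest route: Pirton–Orton–Ulver–Selby = 44 km.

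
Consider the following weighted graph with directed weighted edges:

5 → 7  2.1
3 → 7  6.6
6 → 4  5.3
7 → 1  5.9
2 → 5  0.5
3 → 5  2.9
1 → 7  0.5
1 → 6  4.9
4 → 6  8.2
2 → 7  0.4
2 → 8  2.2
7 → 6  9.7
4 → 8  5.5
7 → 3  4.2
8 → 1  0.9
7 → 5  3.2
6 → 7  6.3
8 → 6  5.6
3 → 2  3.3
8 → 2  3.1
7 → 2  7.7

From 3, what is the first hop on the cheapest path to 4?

2

Compare a few routes:
3 → 2 → 8 → 1 → 6 → 4: 3.3+2.2+0.9+4.9+5.3 = 16.6
3 → 2 → 8 → 6 → 4: 3.3+2.2+5.6+5.3 = 16.4
3 → 2 → 7 → 6 → 4: 3.3+0.4+9.7+5.3 = 18.7
The minimum is 16.4 via 3 → 2 → 8 → 6 → 4.
So from 3 the first move is to 2.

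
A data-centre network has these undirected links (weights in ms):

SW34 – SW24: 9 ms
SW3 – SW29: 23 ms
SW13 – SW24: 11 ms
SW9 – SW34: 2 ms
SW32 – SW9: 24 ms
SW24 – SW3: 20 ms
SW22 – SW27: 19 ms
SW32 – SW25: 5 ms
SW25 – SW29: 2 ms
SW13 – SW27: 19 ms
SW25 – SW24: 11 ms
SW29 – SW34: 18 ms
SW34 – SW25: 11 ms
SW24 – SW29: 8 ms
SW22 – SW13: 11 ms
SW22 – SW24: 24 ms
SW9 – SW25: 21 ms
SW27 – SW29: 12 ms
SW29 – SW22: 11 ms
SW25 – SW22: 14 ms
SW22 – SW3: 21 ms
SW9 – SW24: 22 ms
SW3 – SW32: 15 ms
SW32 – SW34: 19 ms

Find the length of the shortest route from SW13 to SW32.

26 ms

Running Dijkstra from SW13:
SW13: 0
SW22: 11  (via SW13)
SW24: 11  (via SW13)
SW29: 19  (via SW24)
SW27: 19  (via SW13)
SW34: 20  (via SW24)
SW25: 21  (via SW29)
SW9: 22  (via SW34)
SW32: 26  (via SW25)
Shortest route: SW13 → SW24 → SW29 → SW25 → SW32 = 26 ms.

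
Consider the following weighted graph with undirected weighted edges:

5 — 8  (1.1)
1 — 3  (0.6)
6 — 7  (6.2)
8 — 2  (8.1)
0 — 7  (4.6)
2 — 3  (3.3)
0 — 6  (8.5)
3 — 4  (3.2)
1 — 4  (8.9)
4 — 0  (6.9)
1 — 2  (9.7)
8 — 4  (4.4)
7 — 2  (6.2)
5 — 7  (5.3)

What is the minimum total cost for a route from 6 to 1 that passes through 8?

20.8

Best 6 to 8: 6–7–5–8 costing 12.6
Best 8 to 1: 8–4–3–1 costing 8.2
Total via 8: 12.6 + 8.2 = 20.8.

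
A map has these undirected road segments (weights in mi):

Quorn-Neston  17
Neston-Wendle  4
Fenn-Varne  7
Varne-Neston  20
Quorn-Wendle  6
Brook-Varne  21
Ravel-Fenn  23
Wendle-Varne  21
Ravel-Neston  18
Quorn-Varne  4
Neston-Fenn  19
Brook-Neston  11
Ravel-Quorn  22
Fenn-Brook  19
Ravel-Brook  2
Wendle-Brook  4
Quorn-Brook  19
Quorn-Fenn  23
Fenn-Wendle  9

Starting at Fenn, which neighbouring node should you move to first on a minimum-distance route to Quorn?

Compare a few routes:
Fenn → Varne → Quorn: 7+4 = 11
Fenn → Wendle → Quorn: 9+6 = 15
Cheapest is Fenn → Varne → Quorn at 11 mi.
So from Fenn the first move is to Varne.

Varne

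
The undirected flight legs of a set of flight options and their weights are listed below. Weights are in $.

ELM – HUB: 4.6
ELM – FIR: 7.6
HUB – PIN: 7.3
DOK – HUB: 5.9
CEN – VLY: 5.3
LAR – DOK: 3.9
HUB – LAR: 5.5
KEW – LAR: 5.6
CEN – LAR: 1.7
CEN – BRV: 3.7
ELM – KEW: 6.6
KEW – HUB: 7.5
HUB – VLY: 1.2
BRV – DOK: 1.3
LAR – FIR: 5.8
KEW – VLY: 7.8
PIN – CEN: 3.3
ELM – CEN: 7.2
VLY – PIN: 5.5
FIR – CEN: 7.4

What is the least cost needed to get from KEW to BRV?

$10.8

Running Dijkstra from KEW:
KEW: 0
LAR: 5.6  (via KEW)
ELM: 6.6  (via KEW)
CEN: 7.3  (via LAR)
HUB: 7.5  (via KEW)
VLY: 7.8  (via KEW)
DOK: 9.5  (via LAR)
PIN: 10.6  (via CEN)
BRV: 10.8  (via DOK)
Shortest route: KEW → LAR → DOK → BRV = $10.8.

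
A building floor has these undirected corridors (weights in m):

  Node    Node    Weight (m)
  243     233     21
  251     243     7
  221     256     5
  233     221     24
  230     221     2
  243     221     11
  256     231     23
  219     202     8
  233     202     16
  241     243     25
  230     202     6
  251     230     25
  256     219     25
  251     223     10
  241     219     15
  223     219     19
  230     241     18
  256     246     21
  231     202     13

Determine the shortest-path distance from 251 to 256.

23 m

Candidate routes:
251 - 223 - 219 - 256: 10+19+25 = 54
251 - 243 - 221 - 256: 7+11+5 = 23
251 - 223 - 219 - 202 - 230 - 221 - 256: 10+19+8+6+2+5 = 50
251 - 230 - 221 - 256: 25+2+5 = 32
Cheapest is 251 - 243 - 221 - 256 at 23 m.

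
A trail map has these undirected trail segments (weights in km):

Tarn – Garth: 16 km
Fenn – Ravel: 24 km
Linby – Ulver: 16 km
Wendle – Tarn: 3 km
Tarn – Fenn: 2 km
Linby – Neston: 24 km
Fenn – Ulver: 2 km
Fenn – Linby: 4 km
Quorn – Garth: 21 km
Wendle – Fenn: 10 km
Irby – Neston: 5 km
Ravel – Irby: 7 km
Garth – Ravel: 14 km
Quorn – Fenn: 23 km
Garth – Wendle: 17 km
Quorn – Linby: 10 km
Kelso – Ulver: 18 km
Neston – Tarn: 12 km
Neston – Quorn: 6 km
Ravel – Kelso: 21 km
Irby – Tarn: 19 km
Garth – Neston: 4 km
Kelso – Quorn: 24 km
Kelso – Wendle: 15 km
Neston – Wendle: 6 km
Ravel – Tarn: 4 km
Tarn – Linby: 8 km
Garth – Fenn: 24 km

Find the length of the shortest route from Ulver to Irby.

Settle nodes by increasing distance from Ulver:
Ulver: 0
Fenn: 2  (via Ulver)
Tarn: 4  (via Fenn)
Linby: 6  (via Fenn)
Wendle: 7  (via Tarn)
Ravel: 8  (via Tarn)
Neston: 13  (via Wendle)
Irby: 15  (via Ravel)
Shortest route: Ulver → Fenn → Tarn → Ravel → Irby = 15 km.

15 km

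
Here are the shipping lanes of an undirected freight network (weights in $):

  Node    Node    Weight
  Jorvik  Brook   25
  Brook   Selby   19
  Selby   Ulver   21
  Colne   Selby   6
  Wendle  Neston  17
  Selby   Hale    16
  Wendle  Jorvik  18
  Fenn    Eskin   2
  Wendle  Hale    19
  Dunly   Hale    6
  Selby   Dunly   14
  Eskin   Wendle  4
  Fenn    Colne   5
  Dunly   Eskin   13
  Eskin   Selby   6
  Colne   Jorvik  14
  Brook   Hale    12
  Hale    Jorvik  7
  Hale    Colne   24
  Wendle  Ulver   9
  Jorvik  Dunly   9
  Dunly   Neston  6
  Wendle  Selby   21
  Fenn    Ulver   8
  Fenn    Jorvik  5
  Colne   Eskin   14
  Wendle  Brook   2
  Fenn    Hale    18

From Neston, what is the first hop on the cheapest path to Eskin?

Compare a few routes:
Neston → Wendle → Eskin: 17+4 = 21
Neston → Dunly → Jorvik → Fenn → Eskin: 6+9+5+2 = 22
Neston → Dunly → Hale → Jorvik → Fenn → Eskin: 6+6+7+5+2 = 26
Neston → Dunly → Eskin: 6+13 = 19
The minimum is $19 via Neston → Dunly → Eskin.
So from Neston the first move is to Dunly.

Dunly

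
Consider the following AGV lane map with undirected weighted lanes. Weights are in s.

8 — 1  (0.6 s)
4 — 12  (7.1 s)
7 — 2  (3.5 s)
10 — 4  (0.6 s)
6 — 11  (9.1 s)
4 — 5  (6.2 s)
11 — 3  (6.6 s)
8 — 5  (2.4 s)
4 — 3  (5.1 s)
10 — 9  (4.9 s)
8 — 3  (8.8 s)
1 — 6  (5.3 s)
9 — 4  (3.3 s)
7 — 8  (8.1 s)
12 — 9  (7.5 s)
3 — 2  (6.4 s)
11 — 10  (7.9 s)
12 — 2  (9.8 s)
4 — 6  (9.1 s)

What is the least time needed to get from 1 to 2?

12.2 s

Compare a few routes:
1 - 8 - 7 - 2: 0.6+8.1+3.5 = 12.2
1 - 8 - 5 - 4 - 3 - 2: 0.6+2.4+6.2+5.1+6.4 = 20.7
1 - 8 - 3 - 2: 0.6+8.8+6.4 = 15.8
Cheapest is 1 - 8 - 7 - 2 at 12.2 s.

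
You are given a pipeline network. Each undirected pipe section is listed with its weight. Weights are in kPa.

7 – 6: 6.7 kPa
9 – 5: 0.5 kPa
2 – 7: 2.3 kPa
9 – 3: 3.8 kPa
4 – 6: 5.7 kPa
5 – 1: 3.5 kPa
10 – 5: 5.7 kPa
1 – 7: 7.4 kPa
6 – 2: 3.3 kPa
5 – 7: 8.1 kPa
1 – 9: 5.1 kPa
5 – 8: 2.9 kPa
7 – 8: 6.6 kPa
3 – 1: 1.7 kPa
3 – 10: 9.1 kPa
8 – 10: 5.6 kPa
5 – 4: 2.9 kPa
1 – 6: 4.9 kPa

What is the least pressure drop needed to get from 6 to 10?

14.1 kPa

Candidate routes:
6 → 4 → 5 → 10: 5.7+2.9+5.7 = 14.3
6 → 1 → 9 → 5 → 10: 4.9+5.1+0.5+5.7 = 16.2
6 → 1 → 3 → 10: 4.9+1.7+9.1 = 15.7
6 → 1 → 5 → 10: 4.9+3.5+5.7 = 14.1
The minimum is 14.1 kPa via 6 → 1 → 5 → 10.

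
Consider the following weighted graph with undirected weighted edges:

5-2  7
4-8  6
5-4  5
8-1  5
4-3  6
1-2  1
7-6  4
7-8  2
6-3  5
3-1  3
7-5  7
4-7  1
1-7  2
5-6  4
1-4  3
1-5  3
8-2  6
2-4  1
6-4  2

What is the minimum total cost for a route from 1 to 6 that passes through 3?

Best 1 to 3: 1 → 3 costing 3
Shortest 3→6: 3 → 6 = 5
Total via 3: 3 + 5 = 8.

8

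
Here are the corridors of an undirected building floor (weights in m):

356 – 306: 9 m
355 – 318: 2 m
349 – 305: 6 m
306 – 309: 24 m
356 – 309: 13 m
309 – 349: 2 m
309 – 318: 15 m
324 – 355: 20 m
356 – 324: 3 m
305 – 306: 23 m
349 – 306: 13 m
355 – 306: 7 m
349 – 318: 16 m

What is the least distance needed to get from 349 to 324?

Settle nodes by increasing distance from 349:
349: 0
309: 2  (via 349)
305: 6  (via 349)
306: 13  (via 349)
356: 15  (via 309)
318: 16  (via 349)
355: 18  (via 318)
324: 18  (via 356)
Shortest route: 349 → 309 → 356 → 324 = 18 m.

18 m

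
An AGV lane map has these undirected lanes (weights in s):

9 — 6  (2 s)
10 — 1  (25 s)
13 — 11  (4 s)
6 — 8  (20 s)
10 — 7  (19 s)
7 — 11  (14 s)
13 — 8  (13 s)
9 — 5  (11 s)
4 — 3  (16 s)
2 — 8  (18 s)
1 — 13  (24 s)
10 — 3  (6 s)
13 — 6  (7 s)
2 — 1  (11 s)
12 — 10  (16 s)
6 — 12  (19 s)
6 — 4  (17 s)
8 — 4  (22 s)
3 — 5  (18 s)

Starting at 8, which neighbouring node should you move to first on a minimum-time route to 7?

13

Compare a few routes:
8–13–11–7: 13+4+14 = 31
8–4–6–13–11–7: 22+17+7+4+14 = 64
8–6–13–11–7: 20+7+4+14 = 45
8–4–3–10–7: 22+16+6+19 = 63
Cheapest is 8–13–11–7 at 31 s.
So from 8 the first move is to 13.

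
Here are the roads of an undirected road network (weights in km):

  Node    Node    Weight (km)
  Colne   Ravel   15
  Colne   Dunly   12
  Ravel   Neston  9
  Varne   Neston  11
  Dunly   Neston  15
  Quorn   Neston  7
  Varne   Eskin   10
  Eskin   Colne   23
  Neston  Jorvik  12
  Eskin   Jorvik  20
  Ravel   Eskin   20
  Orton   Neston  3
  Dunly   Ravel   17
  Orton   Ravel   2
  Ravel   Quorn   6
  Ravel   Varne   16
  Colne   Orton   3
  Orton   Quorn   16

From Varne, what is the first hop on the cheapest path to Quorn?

Neston

Enumerating some paths:
Varne–Ravel–Quorn: 16+6 = 22
Varne–Neston–Quorn: 11+7 = 18
Varne–Neston–Ravel–Quorn: 11+9+6 = 26
Varne–Neston–Orton–Ravel–Quorn: 11+3+2+6 = 22
The minimum is 18 km via Varne–Neston–Quorn.
So from Varne the first move is to Neston.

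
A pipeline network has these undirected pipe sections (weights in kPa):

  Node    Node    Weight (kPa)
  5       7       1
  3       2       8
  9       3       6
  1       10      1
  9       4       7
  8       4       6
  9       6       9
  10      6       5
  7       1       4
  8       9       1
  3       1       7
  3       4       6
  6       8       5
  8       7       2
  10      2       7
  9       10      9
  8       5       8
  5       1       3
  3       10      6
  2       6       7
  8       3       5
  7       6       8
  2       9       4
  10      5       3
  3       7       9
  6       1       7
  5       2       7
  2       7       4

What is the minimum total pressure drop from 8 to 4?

Enumerating some paths:
8 - 9 - 4: 1+7 = 8
8 - 9 - 3 - 4: 1+6+6 = 13
8 - 4: 6 = 6
8 - 3 - 4: 5+6 = 11
Cheapest is 8 - 4 at 6 kPa.

6 kPa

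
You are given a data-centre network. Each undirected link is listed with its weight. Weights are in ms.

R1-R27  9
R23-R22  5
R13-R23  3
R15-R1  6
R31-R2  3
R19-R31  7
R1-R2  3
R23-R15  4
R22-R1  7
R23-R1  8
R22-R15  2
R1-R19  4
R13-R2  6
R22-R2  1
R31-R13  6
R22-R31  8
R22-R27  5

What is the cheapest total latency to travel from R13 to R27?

12 ms

Candidate routes:
R13–R2–R22–R27: 6+1+5 = 12
R13–R23–R22–R27: 3+5+5 = 13
The minimum is 12 ms via R13–R2–R22–R27.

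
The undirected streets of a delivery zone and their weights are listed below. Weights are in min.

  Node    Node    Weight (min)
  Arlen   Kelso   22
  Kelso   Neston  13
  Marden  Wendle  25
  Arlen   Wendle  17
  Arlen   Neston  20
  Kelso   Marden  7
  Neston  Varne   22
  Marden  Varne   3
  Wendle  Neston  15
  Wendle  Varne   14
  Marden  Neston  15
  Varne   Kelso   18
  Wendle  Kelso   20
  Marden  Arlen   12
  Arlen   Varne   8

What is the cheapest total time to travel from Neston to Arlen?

20 min

Candidate routes:
Neston - Arlen: 20 = 20
Neston - Marden - Arlen: 15+12 = 27
Neston - Marden - Varne - Arlen: 15+3+8 = 26
The minimum is 20 min via Neston - Arlen.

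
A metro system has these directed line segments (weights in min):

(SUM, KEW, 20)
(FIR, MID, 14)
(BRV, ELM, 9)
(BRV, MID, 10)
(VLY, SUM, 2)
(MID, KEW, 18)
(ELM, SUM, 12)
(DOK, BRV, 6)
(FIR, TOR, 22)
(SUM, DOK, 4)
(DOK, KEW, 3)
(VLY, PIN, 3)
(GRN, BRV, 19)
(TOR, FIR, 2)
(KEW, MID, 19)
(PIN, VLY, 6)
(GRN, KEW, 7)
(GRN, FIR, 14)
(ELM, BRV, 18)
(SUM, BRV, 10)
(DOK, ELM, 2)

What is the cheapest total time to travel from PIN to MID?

Settle nodes by increasing distance from PIN:
PIN: 0
VLY: 6  (via PIN)
SUM: 8  (via VLY)
DOK: 12  (via SUM)
ELM: 14  (via DOK)
KEW: 15  (via DOK)
BRV: 18  (via SUM)
MID: 28  (via BRV)
Shortest route: PIN → VLY → SUM → BRV → MID = 28 min.

28 min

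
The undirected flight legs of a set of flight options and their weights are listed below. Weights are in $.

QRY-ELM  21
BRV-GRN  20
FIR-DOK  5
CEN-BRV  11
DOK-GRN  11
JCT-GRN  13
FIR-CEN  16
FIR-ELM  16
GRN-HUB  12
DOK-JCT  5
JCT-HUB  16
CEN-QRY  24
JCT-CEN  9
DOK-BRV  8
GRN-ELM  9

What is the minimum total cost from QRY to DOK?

$38

Compare a few routes:
QRY - CEN - JCT - DOK: 24+9+5 = 38
QRY - ELM - GRN - DOK: 21+9+11 = 41
Cheapest is QRY - CEN - JCT - DOK at $38.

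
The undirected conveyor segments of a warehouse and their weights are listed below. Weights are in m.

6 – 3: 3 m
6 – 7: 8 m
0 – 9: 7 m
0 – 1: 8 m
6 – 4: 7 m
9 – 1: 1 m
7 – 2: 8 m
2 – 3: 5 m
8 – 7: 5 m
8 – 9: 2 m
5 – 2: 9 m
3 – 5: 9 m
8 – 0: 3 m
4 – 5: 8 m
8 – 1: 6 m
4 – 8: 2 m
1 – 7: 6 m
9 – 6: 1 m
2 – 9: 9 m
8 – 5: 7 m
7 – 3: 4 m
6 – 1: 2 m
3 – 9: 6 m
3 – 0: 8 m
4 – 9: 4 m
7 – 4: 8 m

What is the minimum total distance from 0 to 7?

8 m

Settle nodes by increasing distance from 0:
0: 0
8: 3  (via 0)
4: 5  (via 8)
9: 5  (via 8)
1: 6  (via 9)
6: 6  (via 9)
3: 8  (via 0)
7: 8  (via 8)
Shortest route: 0–8–7 = 8 m.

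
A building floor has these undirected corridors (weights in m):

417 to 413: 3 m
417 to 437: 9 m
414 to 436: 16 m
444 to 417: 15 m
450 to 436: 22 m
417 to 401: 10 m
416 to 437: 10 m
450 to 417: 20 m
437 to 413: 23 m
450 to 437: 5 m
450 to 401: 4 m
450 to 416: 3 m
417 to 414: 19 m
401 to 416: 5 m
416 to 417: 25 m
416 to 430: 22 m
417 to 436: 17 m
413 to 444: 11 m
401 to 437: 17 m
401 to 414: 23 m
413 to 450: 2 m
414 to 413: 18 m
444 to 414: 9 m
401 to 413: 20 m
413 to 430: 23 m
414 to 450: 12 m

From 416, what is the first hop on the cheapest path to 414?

Compare a few routes:
416 → 401 → 450 → 414: 5+4+12 = 21
416 → 450 → 414: 3+12 = 15
416 → 450 → 413 → 414: 3+2+18 = 23
Cheapest is 416 → 450 → 414 at 15 m.
So from 416 the first move is to 450.

450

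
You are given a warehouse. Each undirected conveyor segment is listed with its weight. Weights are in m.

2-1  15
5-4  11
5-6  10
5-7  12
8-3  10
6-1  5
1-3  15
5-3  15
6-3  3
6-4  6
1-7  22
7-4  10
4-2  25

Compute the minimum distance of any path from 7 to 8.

Candidate routes:
7 - 5 - 3 - 8: 12+15+10 = 37
7 - 1 - 6 - 3 - 8: 22+5+3+10 = 40
7 - 5 - 6 - 3 - 8: 12+10+3+10 = 35
7 - 4 - 6 - 3 - 8: 10+6+3+10 = 29
The minimum is 29 m via 7 - 4 - 6 - 3 - 8.

29 m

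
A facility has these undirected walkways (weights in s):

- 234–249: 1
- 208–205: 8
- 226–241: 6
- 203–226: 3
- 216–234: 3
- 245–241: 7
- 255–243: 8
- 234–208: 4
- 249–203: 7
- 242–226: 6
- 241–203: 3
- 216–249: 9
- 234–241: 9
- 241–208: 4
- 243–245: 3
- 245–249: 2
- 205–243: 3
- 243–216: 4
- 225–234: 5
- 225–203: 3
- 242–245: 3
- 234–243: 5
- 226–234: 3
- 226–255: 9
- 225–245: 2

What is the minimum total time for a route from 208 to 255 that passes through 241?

Best 208 to 241: 208–241 costing 4
Best 241 to 255: 241–226–255 costing 15
Total via 241: 4 + 15 = 19 s.

19 s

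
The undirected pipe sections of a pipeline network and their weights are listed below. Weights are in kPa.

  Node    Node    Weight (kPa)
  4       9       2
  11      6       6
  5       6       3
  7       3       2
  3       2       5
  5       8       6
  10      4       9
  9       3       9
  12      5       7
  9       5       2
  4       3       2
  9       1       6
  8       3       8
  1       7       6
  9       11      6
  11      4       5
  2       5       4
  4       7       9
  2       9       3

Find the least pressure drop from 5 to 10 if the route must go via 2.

Shortest 5→2: 5–2 = 4
Shortest 2→10: 2–9–4–10 = 14
Total via 2: 4 + 14 = 18 kPa.

18 kPa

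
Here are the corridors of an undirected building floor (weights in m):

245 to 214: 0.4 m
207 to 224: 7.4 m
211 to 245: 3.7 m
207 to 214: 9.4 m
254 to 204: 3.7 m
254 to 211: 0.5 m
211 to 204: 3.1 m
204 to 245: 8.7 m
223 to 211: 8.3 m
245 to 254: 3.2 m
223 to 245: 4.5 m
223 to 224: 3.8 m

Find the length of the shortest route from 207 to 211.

Candidate routes:
207 → 224 → 223 → 245 → 211: 7.4+3.8+4.5+3.7 = 19.4
207 → 224 → 223 → 245 → 254 → 211: 7.4+3.8+4.5+3.2+0.5 = 19.4
207 → 214 → 245 → 211: 9.4+0.4+3.7 = 13.5
Cheapest is 207 → 214 → 245 → 211 at 13.5 m.

13.5 m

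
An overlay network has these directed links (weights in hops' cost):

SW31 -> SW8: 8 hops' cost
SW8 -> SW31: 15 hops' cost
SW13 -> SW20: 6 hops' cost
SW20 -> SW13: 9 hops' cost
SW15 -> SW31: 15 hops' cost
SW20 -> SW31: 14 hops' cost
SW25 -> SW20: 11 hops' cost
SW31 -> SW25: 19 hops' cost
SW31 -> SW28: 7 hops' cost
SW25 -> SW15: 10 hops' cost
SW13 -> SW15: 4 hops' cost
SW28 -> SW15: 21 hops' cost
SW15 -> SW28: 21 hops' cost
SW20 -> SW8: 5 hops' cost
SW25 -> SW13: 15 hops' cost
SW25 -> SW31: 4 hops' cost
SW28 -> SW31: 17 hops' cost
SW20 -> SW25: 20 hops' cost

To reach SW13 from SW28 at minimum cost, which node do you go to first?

SW31

Candidate routes:
SW28 - SW31 - SW25 - SW13: 17+19+15 = 51
SW28 - SW31 - SW25 - SW20 - SW13: 17+19+11+9 = 56
The minimum is 51 hops' cost via SW28 - SW31 - SW25 - SW13.
So from SW28 the first move is to SW31.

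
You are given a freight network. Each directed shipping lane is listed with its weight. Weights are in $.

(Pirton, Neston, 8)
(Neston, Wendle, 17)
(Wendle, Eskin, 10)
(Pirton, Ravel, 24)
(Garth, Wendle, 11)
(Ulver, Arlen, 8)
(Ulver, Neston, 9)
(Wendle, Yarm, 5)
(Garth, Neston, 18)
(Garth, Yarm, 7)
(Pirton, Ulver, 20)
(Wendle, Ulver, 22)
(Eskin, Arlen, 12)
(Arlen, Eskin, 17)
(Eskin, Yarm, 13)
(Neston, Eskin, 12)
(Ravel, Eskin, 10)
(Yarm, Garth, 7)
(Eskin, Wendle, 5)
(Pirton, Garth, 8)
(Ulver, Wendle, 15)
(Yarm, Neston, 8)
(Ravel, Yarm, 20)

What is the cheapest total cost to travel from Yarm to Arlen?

Running Dijkstra from Yarm:
Yarm: 0
Garth: 7  (via Yarm)
Neston: 8  (via Yarm)
Wendle: 18  (via Garth)
Eskin: 20  (via Neston)
Arlen: 32  (via Eskin)
Shortest route: Yarm–Neston–Eskin–Arlen = $32.

$32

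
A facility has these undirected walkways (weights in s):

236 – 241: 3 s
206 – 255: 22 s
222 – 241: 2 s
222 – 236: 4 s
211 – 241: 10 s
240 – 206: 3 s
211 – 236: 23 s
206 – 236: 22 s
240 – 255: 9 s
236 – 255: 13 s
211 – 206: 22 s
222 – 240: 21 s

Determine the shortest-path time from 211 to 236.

Settle nodes by increasing distance from 211:
211: 0
241: 10  (via 211)
222: 12  (via 241)
236: 13  (via 241)
Shortest route: 211 → 241 → 236 = 13 s.

13 s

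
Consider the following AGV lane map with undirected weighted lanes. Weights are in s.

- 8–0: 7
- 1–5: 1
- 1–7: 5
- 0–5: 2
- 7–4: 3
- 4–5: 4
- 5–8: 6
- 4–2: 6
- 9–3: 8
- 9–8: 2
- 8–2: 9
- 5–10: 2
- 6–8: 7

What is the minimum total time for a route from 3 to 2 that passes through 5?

Shortest 3→5: 3–9–8–5 = 16
Best 5 to 2: 5–4–2 costing 10
Total via 5: 16 + 10 = 26 s.

26 s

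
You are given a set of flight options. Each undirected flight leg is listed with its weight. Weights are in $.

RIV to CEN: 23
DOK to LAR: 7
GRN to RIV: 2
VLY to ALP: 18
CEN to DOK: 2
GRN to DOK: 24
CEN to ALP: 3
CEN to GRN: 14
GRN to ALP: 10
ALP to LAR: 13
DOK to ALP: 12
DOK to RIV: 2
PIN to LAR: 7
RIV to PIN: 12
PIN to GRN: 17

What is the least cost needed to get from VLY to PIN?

Settle nodes by increasing distance from VLY:
VLY: 0
ALP: 18  (via VLY)
CEN: 21  (via ALP)
DOK: 23  (via CEN)
RIV: 25  (via DOK)
GRN: 27  (via RIV)
LAR: 30  (via DOK)
PIN: 37  (via RIV)
Shortest route: VLY → ALP → CEN → DOK → RIV → PIN = $37.

$37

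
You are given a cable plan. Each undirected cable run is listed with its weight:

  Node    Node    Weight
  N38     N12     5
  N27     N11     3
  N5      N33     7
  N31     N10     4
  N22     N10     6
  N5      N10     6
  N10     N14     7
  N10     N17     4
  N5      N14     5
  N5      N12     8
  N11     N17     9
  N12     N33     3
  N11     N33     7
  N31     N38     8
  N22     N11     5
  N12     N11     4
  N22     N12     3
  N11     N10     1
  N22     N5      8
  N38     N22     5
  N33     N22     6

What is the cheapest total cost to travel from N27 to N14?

Candidate routes:
N27 - N11 - N10 - N14: 3+1+7 = 11
N27 - N11 - N12 - N5 - N14: 3+4+8+5 = 20
N27 - N11 - N10 - N5 - N14: 3+1+6+5 = 15
N27 - N11 - N22 - N5 - N14: 3+5+8+5 = 21
Cheapest is N27 - N11 - N10 - N14 at 11.

11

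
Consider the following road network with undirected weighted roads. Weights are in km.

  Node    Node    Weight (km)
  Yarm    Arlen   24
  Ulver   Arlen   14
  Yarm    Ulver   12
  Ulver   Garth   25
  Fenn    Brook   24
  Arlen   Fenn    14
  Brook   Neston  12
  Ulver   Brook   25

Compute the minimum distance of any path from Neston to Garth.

62 km

Running Dijkstra from Neston:
Neston: 0
Brook: 12  (via Neston)
Fenn: 36  (via Brook)
Ulver: 37  (via Brook)
Yarm: 49  (via Ulver)
Arlen: 50  (via Fenn)
Garth: 62  (via Ulver)
Shortest route: Neston–Brook–Ulver–Garth = 62 km.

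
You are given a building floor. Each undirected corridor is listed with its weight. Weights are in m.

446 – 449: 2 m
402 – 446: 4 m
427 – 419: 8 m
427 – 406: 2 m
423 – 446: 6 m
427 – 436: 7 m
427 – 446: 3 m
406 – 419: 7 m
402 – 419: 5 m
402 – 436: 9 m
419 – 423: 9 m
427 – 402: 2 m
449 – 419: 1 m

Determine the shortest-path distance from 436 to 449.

12 m

Candidate routes:
436–427–402–419–449: 7+2+5+1 = 15
436–427–446–449: 7+3+2 = 12
436–402–446–449: 9+4+2 = 15
436–427–402–446–449: 7+2+4+2 = 15
The minimum is 12 m via 436–427–446–449.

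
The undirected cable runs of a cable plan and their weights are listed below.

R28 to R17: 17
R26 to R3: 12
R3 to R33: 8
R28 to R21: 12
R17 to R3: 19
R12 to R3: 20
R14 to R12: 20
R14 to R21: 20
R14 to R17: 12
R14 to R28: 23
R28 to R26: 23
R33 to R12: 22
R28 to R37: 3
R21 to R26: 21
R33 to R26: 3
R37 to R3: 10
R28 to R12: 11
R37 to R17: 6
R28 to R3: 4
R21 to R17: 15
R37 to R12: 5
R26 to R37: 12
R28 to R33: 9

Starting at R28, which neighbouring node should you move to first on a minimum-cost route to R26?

Enumerating some paths:
R28 → R3 → R33 → R26: 4+8+3 = 15
R28 → R33 → R26: 9+3 = 12
R28 → R37 → R26: 3+12 = 15
R28 → R3 → R26: 4+12 = 16
Cheapest is R28 → R33 → R26 at 12.
So from R28 the first move is to R33.

R33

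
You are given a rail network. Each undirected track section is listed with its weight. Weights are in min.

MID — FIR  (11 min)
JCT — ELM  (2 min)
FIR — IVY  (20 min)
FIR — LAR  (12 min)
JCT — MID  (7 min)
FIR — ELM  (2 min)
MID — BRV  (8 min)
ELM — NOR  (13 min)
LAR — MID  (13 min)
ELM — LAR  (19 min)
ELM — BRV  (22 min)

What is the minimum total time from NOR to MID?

Compare a few routes:
NOR - ELM - FIR - MID: 13+2+11 = 26
NOR - ELM - JCT - MID: 13+2+7 = 22
NOR - ELM - BRV - MID: 13+22+8 = 43
NOR - ELM - FIR - LAR - MID: 13+2+12+13 = 40
Cheapest is NOR - ELM - JCT - MID at 22 min.

22 min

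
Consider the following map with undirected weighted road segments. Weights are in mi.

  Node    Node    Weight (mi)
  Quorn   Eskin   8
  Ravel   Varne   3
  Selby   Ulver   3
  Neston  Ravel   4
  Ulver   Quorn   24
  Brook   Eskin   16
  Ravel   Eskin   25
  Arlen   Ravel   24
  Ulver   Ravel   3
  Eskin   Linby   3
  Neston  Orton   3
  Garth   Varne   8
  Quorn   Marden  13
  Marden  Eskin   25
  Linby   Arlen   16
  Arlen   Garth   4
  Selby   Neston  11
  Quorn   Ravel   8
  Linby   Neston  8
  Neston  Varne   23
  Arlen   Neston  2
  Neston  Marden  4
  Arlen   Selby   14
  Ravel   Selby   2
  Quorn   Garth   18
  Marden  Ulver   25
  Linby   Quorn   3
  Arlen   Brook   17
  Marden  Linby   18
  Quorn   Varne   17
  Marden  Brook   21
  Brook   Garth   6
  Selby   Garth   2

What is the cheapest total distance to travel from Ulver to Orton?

Shortest distances from Ulver:
Ulver: 0
Selby: 3  (via Ulver)
Ravel: 3  (via Ulver)
Garth: 5  (via Selby)
Varne: 6  (via Ravel)
Neston: 7  (via Ravel)
Arlen: 9  (via Garth)
Orton: 10  (via Neston)
Shortest route: Ulver → Ravel → Neston → Orton = 10 mi.

10 mi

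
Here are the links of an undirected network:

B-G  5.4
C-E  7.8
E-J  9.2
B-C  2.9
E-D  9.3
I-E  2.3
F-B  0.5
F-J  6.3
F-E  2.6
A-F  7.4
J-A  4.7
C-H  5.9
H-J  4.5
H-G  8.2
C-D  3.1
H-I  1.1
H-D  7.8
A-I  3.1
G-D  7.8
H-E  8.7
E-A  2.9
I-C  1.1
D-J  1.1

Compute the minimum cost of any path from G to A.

11.4

Shortest distances from G:
G: 0
B: 5.4  (via G)
F: 5.9  (via B)
D: 7.8  (via G)
H: 8.2  (via G)
C: 8.3  (via B)
E: 8.5  (via F)
J: 8.9  (via D)
I: 9.3  (via H)
A: 11.4  (via E)
Shortest route: G–B–F–E–A = 11.4.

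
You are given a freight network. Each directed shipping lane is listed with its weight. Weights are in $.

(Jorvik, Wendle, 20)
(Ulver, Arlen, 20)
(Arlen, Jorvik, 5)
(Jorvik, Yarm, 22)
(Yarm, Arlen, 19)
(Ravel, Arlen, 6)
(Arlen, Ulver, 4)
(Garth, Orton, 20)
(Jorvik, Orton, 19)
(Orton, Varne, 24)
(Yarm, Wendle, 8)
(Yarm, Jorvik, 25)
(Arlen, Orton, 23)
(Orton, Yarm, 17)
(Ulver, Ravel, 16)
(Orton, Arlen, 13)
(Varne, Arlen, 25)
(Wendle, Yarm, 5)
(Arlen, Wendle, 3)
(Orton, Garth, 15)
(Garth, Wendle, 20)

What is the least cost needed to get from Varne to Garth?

$63

Shortest distances from Varne:
Varne: 0
Arlen: 25  (via Varne)
Wendle: 28  (via Arlen)
Ulver: 29  (via Arlen)
Jorvik: 30  (via Arlen)
Yarm: 33  (via Wendle)
Ravel: 45  (via Ulver)
Orton: 48  (via Arlen)
Garth: 63  (via Orton)
Shortest route: Varne–Arlen–Orton–Garth = $63.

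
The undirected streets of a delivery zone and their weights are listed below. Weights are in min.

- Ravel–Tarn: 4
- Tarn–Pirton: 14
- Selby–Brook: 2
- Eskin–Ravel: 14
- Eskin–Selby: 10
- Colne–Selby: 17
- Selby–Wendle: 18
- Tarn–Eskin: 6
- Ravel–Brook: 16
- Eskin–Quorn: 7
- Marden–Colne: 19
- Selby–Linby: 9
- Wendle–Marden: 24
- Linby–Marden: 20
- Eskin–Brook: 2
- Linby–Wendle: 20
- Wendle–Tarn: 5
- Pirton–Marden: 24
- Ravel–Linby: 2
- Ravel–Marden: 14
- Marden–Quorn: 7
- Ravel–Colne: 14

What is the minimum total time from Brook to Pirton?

22 min

Enumerating some paths:
Brook → Selby → Linby → Ravel → Tarn → Pirton: 2+9+2+4+14 = 31
Brook → Eskin → Tarn → Pirton: 2+6+14 = 22
Cheapest is Brook → Eskin → Tarn → Pirton at 22 min.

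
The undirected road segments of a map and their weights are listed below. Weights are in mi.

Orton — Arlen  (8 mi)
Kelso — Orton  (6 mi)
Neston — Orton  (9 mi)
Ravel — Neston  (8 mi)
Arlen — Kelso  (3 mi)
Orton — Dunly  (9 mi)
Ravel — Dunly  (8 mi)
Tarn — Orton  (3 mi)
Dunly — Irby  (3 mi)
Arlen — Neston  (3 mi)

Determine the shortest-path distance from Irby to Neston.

Settle nodes by increasing distance from Irby:
Irby: 0
Dunly: 3  (via Irby)
Ravel: 11  (via Dunly)
Orton: 12  (via Dunly)
Tarn: 15  (via Orton)
Kelso: 18  (via Orton)
Neston: 19  (via Ravel)
Shortest route: Irby–Dunly–Ravel–Neston = 19 mi.

19 mi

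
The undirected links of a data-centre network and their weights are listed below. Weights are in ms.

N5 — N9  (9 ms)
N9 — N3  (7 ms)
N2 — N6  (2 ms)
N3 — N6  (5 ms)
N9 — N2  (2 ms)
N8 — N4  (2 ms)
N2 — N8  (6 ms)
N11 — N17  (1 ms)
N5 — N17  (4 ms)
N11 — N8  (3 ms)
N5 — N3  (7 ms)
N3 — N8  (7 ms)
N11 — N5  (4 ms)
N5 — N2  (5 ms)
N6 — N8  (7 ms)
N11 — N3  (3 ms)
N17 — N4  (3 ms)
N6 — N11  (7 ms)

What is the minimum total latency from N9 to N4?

10 ms

Enumerating some paths:
N9 → N2 → N8 → N4: 2+6+2 = 10
N9 → N2 → N6 → N8 → N4: 2+2+7+2 = 13
The minimum is 10 ms via N9 → N2 → N8 → N4.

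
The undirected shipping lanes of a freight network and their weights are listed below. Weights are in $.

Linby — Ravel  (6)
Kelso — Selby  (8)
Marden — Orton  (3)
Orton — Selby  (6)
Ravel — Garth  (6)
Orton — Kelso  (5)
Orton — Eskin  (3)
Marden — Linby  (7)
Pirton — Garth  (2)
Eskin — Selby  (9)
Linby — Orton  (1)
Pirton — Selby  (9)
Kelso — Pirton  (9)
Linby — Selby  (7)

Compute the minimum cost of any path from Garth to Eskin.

$16

Candidate routes:
Garth → Pirton → Selby → Eskin: 2+9+9 = 20
Garth → Pirton → Kelso → Orton → Eskin: 2+9+5+3 = 19
Garth → Pirton → Selby → Orton → Eskin: 2+9+6+3 = 20
Garth → Ravel → Linby → Orton → Eskin: 6+6+1+3 = 16
The minimum is $16 via Garth → Ravel → Linby → Orton → Eskin.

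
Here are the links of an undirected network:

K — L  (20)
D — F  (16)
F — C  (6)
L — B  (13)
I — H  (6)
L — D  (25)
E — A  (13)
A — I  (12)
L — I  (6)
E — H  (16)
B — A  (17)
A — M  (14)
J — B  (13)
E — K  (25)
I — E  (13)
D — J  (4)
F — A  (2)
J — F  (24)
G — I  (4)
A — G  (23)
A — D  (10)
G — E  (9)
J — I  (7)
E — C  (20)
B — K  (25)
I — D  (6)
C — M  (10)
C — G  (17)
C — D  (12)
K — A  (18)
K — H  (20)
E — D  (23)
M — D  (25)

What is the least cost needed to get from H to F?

Compare a few routes:
H - I - A - F: 6+12+2 = 20
H - I - D - A - F: 6+6+10+2 = 24
Cheapest is H - I - A - F at 20.

20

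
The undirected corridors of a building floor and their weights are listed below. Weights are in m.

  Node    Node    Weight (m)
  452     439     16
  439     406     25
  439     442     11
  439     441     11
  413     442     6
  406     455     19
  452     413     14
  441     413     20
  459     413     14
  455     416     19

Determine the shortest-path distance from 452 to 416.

79 m

Candidate routes:
452 → 439 → 406 → 455 → 416: 16+25+19+19 = 79
452 → 413 → 442 → 439 → 406 → 455 → 416: 14+6+11+25+19+19 = 94
The minimum is 79 m via 452 → 439 → 406 → 455 → 416.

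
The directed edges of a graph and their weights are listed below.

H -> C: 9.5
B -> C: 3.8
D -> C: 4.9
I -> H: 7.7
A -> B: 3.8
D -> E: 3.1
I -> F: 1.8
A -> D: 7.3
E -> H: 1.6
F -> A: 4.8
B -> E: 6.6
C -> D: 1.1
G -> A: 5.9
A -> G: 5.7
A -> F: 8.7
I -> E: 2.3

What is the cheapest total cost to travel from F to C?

12.4

Compare a few routes:
F - A - D - C: 4.8+7.3+4.9 = 17
F - A - B - C: 4.8+3.8+3.8 = 12.4
Cheapest is F - A - B - C at 12.4.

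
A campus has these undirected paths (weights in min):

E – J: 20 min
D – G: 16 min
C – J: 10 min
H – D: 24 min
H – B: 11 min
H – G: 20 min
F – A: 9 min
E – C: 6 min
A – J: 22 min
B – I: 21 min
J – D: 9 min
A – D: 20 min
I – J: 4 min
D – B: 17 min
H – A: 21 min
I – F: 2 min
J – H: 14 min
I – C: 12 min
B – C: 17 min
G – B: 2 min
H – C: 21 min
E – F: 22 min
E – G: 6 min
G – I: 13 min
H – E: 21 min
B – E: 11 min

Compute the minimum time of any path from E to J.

Enumerating some paths:
E → G → I → J: 6+13+4 = 23
E → C → I → J: 6+12+4 = 22
E → J: 20 = 20
E → C → J: 6+10 = 16
Cheapest is E → C → J at 16 min.

16 min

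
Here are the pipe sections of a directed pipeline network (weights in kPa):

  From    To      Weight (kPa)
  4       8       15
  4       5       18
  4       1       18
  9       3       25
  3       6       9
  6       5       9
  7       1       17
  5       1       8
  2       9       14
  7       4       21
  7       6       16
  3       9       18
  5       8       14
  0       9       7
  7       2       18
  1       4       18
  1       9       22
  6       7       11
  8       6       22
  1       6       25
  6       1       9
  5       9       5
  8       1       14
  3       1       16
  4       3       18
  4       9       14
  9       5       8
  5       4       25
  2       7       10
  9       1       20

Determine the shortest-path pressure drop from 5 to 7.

44 kPa

Candidate routes:
5 - 1 - 6 - 7: 8+25+11 = 44
5 - 9 - 3 - 6 - 7: 5+25+9+11 = 50
5 - 8 - 6 - 7: 14+22+11 = 47
The minimum is 44 kPa via 5 - 1 - 6 - 7.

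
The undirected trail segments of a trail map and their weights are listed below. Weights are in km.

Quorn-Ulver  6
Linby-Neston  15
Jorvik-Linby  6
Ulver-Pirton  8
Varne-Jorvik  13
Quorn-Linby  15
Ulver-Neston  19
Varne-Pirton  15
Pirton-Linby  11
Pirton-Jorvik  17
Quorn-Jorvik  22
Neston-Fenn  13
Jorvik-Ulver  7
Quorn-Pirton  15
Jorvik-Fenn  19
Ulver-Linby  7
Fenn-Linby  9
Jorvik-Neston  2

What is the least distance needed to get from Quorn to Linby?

Shortest distances from Quorn:
Quorn: 0
Ulver: 6  (via Quorn)
Jorvik: 13  (via Ulver)
Linby: 13  (via Ulver)
Shortest route: Quorn → Ulver → Linby = 13 km.

13 km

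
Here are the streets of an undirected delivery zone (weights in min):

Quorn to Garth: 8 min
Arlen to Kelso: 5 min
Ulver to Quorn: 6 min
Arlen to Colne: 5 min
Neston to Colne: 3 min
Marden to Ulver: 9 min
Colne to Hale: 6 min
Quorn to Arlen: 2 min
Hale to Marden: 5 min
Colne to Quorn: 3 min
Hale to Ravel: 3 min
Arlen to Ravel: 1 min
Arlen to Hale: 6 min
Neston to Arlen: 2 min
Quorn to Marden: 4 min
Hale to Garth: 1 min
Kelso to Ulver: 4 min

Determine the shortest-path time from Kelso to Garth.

10 min

Candidate routes:
Kelso - Arlen - Ravel - Hale - Garth: 5+1+3+1 = 10
Kelso - Arlen - Hale - Garth: 5+6+1 = 12
Kelso - Arlen - Quorn - Garth: 5+2+8 = 15
The minimum is 10 min via Kelso - Arlen - Ravel - Hale - Garth.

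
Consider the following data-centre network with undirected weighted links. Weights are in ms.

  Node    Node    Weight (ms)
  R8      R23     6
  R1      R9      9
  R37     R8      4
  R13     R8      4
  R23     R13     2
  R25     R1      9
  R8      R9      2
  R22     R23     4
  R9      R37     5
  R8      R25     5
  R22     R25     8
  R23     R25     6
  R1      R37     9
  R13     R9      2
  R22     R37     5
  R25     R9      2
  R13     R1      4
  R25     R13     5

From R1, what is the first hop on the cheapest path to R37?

Candidate routes:
R1–R13–R8–R37: 4+4+4 = 12
R1–R37: 9 = 9
R1–R13–R9–R37: 4+2+5 = 11
Cheapest is R1–R37 at 9 ms.
So from R1 the first move is to R37.

R37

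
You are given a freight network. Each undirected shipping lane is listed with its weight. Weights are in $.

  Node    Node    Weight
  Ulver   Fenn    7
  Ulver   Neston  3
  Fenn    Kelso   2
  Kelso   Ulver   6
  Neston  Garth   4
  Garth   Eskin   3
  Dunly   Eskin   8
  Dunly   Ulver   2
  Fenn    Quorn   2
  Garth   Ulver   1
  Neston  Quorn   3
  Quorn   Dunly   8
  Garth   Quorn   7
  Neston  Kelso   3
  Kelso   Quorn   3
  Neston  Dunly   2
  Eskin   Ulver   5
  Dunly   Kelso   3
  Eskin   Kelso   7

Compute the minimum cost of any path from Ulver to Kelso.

Compare a few routes:
Ulver - Neston - Kelso: 3+3 = 6
Ulver - Dunly - Kelso: 2+3 = 5
Ulver - Dunly - Neston - Kelso: 2+2+3 = 7
Ulver - Kelso: 6 = 6
The minimum is $5 via Ulver - Dunly - Kelso.

$5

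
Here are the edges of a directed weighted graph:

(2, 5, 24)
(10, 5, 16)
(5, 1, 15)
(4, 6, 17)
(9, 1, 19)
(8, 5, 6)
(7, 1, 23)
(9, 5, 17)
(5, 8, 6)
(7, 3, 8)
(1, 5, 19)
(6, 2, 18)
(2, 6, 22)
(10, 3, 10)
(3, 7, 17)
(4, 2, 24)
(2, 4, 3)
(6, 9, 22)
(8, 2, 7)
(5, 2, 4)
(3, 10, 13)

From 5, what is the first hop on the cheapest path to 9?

Enumerating some paths:
5–8–2–4–6–9: 6+7+3+17+22 = 55
5–8–2–6–9: 6+7+22+22 = 57
5–2–4–6–9: 4+3+17+22 = 46
5–2–6–9: 4+22+22 = 48
Cheapest is 5–2–4–6–9 at 46.
So from 5 the first move is to 2.

2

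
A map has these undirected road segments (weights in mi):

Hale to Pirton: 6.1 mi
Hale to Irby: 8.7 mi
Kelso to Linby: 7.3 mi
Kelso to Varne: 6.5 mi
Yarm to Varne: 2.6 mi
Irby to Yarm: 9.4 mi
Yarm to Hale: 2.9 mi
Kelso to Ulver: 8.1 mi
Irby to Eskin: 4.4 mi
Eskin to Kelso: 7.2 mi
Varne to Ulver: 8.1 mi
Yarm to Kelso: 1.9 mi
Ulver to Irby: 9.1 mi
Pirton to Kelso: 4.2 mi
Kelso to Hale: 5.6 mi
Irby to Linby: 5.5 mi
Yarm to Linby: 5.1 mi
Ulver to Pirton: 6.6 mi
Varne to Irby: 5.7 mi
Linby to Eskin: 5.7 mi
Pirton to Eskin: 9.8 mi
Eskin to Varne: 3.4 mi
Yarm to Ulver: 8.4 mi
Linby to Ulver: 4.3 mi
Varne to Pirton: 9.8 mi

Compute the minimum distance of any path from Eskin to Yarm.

Candidate routes:
Eskin–Kelso–Yarm: 7.2+1.9 = 9.1
Eskin–Varne–Yarm: 3.4+2.6 = 6
The minimum is 6 mi via Eskin–Varne–Yarm.

6 mi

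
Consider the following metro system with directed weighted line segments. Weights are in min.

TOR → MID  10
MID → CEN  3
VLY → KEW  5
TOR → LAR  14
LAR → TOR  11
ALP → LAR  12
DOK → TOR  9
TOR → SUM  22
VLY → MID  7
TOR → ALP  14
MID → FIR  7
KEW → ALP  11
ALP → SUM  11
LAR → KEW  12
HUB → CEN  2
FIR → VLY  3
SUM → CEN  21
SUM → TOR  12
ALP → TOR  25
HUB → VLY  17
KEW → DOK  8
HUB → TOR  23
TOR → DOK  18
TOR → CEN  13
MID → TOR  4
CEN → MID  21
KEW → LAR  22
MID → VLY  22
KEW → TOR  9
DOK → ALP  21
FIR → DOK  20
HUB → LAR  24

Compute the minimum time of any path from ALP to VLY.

43 min

Enumerating some paths:
ALP–SUM–TOR–MID–FIR–VLY: 11+12+10+7+3 = 43
ALP–LAR–KEW–TOR–MID–FIR–VLY: 12+12+9+10+7+3 = 53
ALP–SUM–TOR–MID–VLY: 11+12+10+22 = 55
ALP–TOR–MID–FIR–VLY: 25+10+7+3 = 45
The minimum is 43 min via ALP–SUM–TOR–MID–FIR–VLY.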